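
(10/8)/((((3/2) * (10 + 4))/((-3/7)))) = -5/196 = -0.03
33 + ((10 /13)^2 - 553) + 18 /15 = -437886 /845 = -518.21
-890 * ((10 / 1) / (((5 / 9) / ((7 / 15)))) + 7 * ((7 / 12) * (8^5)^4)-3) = -12569726703976149170258 / 3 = -4189908901325383056752.67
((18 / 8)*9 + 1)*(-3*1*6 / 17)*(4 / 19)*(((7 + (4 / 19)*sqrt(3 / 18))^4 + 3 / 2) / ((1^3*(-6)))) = 14861000*sqrt(6) / 390963 + 28204131025 / 14856594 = 1991.53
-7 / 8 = -0.88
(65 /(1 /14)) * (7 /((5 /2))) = 2548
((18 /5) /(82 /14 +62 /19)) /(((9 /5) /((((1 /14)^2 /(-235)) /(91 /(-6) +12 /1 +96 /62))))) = 1767 /600610885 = 0.00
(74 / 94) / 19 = 37 / 893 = 0.04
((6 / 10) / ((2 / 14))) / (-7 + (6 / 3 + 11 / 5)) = -3 / 2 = -1.50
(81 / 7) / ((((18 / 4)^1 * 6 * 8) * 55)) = 3 / 3080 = 0.00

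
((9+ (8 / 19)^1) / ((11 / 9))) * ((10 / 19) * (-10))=-161100 / 3971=-40.57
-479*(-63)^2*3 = -5703453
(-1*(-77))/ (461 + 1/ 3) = 231/ 1384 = 0.17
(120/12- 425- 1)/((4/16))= -1664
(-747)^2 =558009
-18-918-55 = -991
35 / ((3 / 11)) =385 / 3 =128.33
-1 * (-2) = 2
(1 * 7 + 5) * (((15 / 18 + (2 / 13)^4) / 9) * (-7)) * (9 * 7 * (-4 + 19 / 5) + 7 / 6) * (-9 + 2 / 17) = -51808900451 / 65547495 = -790.40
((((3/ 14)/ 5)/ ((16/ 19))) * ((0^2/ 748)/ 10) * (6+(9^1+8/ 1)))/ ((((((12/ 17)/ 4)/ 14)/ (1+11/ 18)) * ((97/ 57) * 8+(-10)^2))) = 0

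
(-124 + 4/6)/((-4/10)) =925/3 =308.33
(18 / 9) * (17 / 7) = 34 / 7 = 4.86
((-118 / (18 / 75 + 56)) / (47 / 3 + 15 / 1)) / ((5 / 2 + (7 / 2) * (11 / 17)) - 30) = 25075 / 9248668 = 0.00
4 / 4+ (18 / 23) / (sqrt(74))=1.09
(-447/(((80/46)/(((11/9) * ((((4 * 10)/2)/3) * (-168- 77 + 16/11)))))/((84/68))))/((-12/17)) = -21422177/24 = -892590.71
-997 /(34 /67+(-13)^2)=-66799 /11357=-5.88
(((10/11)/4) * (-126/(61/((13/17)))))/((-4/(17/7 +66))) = 6.14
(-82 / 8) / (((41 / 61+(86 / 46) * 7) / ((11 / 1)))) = -632753 / 77216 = -8.19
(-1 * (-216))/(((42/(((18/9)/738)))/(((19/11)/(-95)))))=-4/15785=-0.00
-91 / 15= -6.07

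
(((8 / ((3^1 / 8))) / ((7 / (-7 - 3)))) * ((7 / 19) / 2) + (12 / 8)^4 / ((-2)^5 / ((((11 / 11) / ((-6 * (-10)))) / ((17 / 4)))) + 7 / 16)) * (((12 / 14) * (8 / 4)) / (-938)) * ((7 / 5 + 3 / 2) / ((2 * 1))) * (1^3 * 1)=1211665733 / 81435044810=0.01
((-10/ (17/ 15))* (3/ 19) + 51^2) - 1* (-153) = 889092/ 323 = 2752.61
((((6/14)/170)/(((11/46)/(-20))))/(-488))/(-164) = -69/26190472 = -0.00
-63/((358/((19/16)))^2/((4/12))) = -7581/32809984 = -0.00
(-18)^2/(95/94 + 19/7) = 71064/817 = 86.98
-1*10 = -10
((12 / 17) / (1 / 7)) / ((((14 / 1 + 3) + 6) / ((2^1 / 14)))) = 0.03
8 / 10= 4 / 5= 0.80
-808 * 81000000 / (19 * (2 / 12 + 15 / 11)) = -42768000000 / 19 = -2250947368.42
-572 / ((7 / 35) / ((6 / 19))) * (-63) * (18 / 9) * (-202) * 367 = -160289569440 / 19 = -8436293128.42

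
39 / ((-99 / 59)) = -767 / 33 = -23.24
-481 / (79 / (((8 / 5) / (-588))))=962 / 58065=0.02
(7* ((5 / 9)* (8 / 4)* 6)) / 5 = 28 / 3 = 9.33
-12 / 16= -0.75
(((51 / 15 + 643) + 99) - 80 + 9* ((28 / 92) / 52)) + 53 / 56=55790933 / 83720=666.40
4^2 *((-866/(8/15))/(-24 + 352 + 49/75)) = -1948500/24649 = -79.05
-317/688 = -0.46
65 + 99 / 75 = 1658 / 25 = 66.32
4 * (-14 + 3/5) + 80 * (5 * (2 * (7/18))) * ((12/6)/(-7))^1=-6412/45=-142.49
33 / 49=0.67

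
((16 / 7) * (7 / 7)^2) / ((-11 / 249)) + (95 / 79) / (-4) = -52.04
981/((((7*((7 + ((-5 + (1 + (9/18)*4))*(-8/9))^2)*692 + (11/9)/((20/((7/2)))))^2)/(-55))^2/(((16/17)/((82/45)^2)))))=2648862689171846400000000/377163141087911418147032788856021633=0.00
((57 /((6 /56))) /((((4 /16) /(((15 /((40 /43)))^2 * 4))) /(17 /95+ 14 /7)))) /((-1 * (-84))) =1148229 /20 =57411.45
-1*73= -73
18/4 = 9/2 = 4.50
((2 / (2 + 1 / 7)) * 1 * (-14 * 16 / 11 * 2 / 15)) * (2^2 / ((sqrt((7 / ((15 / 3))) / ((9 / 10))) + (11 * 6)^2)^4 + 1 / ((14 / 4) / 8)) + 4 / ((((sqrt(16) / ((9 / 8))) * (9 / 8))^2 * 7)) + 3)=-49592488973441496245547833286093274592 / 6446502637041347374392023053341582675 + 561150516510194688 * sqrt(14) / 65116188252942902771636596498399825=-7.69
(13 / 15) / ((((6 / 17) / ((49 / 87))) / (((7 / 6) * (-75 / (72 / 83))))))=-31458245 / 225504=-139.50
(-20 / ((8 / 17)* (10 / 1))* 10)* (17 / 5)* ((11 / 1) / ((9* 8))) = -3179 / 144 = -22.08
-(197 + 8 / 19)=-3751 / 19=-197.42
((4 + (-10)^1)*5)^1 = -30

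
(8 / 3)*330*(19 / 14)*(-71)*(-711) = 60288737.14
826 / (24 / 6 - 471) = -1.77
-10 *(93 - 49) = -440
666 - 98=568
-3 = -3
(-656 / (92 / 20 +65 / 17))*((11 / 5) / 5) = -30668 / 895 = -34.27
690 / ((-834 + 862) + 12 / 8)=1380 / 59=23.39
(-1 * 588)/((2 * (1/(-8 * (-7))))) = -16464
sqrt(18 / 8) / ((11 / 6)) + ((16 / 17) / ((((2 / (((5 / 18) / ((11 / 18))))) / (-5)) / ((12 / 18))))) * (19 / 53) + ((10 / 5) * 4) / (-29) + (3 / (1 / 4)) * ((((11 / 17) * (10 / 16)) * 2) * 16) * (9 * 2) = 2410509139 / 862257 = 2795.58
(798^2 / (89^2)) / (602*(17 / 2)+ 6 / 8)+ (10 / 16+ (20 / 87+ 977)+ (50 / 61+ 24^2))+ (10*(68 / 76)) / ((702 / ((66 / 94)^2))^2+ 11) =1207448500730503596380048225 / 776648907898079905904424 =1554.69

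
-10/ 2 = -5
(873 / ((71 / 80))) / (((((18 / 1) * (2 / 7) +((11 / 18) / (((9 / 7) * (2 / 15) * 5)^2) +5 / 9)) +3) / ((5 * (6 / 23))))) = 9503827200 / 70592957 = 134.63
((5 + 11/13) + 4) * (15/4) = 480/13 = 36.92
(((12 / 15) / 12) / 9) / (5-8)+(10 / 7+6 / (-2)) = -4462 / 2835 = -1.57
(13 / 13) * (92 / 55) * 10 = 16.73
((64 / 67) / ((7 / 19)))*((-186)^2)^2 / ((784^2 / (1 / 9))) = 631688364 / 1126069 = 560.97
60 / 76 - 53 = -992 / 19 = -52.21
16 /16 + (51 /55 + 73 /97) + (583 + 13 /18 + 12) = 57464551 /96030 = 598.40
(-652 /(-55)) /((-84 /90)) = -978 /77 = -12.70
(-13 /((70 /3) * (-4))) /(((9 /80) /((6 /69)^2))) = 104 /11109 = 0.01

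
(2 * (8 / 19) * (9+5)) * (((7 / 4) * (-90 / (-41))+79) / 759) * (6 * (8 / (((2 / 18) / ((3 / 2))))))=833.83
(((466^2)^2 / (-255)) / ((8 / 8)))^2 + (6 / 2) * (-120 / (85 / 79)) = 2223757027355283572296 / 65025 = 34198493308039731.98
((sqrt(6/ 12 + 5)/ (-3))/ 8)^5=-121 * sqrt(22)/ 63700992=-0.00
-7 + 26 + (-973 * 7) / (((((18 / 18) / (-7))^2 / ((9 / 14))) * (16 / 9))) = -3861229 / 32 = -120663.41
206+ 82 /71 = 14708 /71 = 207.15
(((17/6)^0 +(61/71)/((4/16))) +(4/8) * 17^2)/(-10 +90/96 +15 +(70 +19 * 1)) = 169192/107849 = 1.57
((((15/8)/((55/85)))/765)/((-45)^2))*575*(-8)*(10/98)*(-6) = 230/43659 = 0.01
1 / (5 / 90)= 18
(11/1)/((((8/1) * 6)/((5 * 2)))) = 55/24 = 2.29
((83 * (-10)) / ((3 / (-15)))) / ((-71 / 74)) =-307100 / 71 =-4325.35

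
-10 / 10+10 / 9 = 1 / 9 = 0.11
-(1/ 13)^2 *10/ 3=-0.02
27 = 27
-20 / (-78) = 10 / 39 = 0.26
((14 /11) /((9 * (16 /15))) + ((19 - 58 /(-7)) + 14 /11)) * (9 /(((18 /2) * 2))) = 14.35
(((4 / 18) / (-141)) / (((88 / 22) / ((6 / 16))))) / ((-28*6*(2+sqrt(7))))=-1 / 1705536+sqrt(7) / 3411072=0.00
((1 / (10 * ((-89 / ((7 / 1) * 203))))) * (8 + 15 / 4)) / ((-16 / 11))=734657 / 56960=12.90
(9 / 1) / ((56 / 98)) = 63 / 4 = 15.75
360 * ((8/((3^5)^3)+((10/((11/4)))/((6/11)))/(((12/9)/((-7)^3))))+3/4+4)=-981608727550/1594323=-615690.00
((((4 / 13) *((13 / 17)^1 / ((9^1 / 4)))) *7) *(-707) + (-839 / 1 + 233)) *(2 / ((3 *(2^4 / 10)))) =-429755 / 918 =-468.14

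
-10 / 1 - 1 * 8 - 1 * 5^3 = -143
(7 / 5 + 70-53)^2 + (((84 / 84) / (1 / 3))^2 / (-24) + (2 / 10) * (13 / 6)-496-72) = -137629 / 600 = -229.38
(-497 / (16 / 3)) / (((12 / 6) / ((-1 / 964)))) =1491 / 30848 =0.05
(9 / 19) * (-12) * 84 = -9072 / 19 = -477.47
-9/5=-1.80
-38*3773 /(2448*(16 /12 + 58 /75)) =-1792175 /64464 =-27.80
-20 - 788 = -808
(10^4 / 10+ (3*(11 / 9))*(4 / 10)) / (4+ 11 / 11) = 15022 / 75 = 200.29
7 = 7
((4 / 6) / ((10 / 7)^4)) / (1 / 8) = 2401 / 1875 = 1.28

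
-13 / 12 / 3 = -13 / 36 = -0.36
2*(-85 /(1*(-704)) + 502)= 353493 /352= 1004.24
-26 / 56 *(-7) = 13 / 4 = 3.25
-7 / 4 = -1.75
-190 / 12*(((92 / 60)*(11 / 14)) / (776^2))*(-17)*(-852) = -0.46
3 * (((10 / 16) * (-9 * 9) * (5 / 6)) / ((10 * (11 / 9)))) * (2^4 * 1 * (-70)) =127575 / 11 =11597.73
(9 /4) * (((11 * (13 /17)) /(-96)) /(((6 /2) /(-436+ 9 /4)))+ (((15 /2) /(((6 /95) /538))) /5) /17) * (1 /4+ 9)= 553808045 /34816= 15906.71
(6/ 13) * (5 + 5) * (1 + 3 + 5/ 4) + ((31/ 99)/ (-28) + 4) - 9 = 692597/ 36036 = 19.22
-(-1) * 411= 411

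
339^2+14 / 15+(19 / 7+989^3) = 101585042333 / 105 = 967476593.65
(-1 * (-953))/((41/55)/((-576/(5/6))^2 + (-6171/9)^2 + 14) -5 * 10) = -2235812132917/117303887605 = -19.06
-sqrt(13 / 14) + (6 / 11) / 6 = 1 / 11 - sqrt(182) / 14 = -0.87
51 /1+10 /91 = 4651 /91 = 51.11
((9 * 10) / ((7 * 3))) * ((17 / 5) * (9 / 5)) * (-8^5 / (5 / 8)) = -240648192 / 175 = -1375132.53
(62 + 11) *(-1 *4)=-292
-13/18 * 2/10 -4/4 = -103/90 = -1.14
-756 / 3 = -252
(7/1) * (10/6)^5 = 21875/243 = 90.02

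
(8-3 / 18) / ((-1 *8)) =-47 / 48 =-0.98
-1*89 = -89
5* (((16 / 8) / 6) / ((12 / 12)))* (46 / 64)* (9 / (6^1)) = 115 / 64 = 1.80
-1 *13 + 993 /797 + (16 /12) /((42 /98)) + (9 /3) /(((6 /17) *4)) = -374027 /57384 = -6.52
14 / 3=4.67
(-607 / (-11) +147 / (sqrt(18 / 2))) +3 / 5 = 5763 / 55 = 104.78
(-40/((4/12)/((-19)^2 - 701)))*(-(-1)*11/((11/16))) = 652800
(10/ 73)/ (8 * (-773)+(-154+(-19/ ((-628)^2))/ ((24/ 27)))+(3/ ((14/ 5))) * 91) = -31550720/ 1437313570051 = -0.00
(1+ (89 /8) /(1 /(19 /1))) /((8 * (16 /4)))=1699 /256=6.64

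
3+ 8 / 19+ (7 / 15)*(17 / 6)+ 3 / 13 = 110573 / 22230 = 4.97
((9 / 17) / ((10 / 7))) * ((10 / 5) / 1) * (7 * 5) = 441 / 17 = 25.94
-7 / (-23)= 7 / 23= 0.30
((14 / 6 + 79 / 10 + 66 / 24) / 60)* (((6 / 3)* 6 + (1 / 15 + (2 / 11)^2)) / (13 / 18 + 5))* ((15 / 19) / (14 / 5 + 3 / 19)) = 17107619 / 140084120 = 0.12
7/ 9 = 0.78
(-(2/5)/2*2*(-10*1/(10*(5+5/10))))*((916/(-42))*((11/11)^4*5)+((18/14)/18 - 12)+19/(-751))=-7633258/867405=-8.80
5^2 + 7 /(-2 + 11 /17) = 456 /23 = 19.83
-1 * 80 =-80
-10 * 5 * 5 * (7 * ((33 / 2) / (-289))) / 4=28875 / 1156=24.98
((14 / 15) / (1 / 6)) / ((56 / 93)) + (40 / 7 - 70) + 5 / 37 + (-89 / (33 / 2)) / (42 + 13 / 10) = -2034548407 / 37008510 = -54.98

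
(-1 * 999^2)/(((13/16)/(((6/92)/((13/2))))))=-47904048/3887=-12324.17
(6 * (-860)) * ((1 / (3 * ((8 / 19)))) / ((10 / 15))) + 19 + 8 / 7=-85503 / 14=-6107.36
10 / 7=1.43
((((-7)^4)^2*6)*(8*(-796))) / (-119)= 1850937114.35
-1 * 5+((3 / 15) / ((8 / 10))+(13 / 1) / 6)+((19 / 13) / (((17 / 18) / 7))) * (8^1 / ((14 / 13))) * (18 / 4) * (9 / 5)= 662213 / 1020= 649.23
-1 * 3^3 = -27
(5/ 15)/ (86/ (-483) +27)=161/ 12955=0.01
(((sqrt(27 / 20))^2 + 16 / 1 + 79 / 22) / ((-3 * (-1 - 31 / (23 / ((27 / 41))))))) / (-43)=-4344401 / 50516400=-0.09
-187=-187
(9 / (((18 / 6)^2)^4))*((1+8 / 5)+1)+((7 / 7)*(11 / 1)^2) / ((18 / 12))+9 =36317 / 405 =89.67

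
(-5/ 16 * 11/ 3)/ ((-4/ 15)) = 4.30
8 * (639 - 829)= -1520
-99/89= -1.11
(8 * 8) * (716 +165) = 56384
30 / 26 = 15 / 13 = 1.15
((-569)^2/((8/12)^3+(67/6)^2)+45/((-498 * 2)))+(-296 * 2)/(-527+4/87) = 532425804005367/205462069460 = 2591.36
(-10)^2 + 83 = 183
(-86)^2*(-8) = -59168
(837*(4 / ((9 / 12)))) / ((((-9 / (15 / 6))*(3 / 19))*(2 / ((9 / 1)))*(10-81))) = 35340 / 71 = 497.75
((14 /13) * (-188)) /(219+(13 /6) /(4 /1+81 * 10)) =-12854688 /13904917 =-0.92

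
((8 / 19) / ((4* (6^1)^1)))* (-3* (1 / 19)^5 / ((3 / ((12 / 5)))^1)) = -4 / 235229405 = -0.00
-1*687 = -687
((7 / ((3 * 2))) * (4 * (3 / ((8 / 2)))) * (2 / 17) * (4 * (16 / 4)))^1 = 112 / 17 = 6.59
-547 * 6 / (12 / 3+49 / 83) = -90802 / 127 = -714.98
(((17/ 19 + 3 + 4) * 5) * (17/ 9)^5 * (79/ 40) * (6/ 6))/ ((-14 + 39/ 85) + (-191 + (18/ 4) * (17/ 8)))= -953433975500/ 99167855067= -9.61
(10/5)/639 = 2/639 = 0.00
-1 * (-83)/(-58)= -83/58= -1.43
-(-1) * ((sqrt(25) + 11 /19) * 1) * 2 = 212 /19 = 11.16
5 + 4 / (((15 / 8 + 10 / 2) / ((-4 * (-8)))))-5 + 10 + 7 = 35.62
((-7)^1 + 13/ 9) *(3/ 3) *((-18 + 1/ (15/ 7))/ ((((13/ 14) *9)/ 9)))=36820/ 351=104.90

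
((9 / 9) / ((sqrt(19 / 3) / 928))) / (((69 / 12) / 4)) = 14848 * sqrt(57) / 437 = 256.52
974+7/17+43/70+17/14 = 580863/595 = 976.24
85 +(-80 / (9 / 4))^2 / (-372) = 614705 / 7533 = 81.60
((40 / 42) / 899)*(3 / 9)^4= 20 / 1529199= 0.00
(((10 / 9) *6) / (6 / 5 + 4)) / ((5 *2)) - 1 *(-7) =278 / 39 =7.13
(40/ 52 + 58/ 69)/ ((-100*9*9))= -361/ 1816425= -0.00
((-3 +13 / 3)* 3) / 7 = 4 / 7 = 0.57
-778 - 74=-852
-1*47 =-47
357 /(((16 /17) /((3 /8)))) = 18207 /128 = 142.24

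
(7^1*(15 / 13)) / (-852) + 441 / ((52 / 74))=2316979 / 3692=627.57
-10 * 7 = -70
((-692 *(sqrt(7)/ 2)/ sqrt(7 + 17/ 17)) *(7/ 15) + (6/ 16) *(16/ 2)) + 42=45 -1211 *sqrt(14)/ 30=-106.04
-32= -32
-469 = -469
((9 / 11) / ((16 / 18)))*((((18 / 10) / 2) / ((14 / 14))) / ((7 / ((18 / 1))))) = 6561 / 3080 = 2.13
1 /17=0.06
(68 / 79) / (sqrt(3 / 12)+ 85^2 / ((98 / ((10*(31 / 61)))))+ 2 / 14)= 406504 / 177243847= 0.00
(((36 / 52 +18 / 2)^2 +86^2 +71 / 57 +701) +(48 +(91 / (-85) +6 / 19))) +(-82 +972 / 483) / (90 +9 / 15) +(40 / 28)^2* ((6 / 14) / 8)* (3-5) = 2678534998122476 / 325130816465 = 8238.33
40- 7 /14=79 /2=39.50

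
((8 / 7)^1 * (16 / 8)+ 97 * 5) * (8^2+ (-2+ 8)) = 34110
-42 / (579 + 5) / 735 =-1 / 10220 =-0.00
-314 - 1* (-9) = -305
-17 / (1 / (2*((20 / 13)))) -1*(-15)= -485 / 13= -37.31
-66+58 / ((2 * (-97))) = -6431 / 97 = -66.30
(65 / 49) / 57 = 65 / 2793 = 0.02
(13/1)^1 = 13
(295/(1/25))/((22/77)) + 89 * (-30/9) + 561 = 26076.83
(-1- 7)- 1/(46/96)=-232/23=-10.09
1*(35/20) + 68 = 279/4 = 69.75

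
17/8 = 2.12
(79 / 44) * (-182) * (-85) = 611065 / 22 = 27775.68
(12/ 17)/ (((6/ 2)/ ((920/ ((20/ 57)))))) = 10488/ 17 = 616.94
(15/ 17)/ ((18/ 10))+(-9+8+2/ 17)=-20/ 51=-0.39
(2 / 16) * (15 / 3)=5 / 8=0.62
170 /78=85 /39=2.18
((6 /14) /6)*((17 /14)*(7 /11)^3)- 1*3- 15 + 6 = -63769 /5324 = -11.98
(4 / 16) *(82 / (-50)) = -41 / 100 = -0.41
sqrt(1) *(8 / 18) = 0.44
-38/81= -0.47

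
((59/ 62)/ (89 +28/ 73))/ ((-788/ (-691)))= 2976137/ 318785400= 0.01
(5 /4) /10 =0.12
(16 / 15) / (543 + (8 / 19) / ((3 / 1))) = 304 / 154795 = 0.00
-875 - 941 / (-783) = -684184 / 783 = -873.80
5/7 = 0.71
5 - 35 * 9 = -310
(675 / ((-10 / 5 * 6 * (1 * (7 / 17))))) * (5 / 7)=-19125 / 196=-97.58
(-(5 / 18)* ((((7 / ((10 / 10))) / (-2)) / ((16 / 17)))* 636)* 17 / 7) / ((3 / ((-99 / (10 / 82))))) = -6907967 / 16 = -431747.94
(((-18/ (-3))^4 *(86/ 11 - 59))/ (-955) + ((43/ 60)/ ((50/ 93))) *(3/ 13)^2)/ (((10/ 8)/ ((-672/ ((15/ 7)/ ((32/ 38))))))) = -309677592768768/ 21082221875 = -14689.04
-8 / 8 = -1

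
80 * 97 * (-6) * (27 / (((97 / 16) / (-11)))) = 2280960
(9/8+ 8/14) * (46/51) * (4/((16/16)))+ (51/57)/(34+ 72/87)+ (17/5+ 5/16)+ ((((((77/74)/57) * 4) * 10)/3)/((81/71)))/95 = 92323156883471/9362563504560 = 9.86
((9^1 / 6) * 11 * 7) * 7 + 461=2539 / 2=1269.50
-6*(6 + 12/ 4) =-54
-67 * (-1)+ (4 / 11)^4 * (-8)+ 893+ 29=14477901 / 14641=988.86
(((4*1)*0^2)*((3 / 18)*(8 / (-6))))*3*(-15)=0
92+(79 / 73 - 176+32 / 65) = -391109 / 4745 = -82.43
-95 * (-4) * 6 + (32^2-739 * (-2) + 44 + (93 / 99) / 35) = 5574061 / 1155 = 4826.03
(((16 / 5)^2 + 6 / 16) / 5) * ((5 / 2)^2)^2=10615 / 128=82.93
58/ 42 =29/ 21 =1.38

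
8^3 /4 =128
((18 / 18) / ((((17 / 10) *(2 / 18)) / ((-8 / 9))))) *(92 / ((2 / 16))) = -58880 / 17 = -3463.53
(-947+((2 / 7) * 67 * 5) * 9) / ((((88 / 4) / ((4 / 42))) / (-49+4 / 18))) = 262961 / 14553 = 18.07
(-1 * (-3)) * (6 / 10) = 9 / 5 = 1.80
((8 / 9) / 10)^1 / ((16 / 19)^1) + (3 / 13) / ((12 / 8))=607 / 2340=0.26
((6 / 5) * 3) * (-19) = -342 / 5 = -68.40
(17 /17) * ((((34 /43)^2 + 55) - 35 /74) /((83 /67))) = 505599353 /11356558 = 44.52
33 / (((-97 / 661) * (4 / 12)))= -65439 / 97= -674.63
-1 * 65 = -65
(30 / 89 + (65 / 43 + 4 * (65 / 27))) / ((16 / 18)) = 1186045 / 91848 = 12.91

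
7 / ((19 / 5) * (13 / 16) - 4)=-560 / 73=-7.67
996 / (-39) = -332 / 13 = -25.54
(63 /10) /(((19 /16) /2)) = 1008 /95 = 10.61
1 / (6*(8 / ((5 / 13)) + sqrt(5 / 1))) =260 / 32073 -25*sqrt(5) / 64146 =0.01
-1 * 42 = -42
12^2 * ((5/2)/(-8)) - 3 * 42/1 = -171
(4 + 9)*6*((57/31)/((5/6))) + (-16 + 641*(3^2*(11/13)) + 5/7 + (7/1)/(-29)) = 2060784119/409045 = 5038.04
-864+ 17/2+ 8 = -1695/2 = -847.50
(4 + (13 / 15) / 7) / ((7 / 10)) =866 / 147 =5.89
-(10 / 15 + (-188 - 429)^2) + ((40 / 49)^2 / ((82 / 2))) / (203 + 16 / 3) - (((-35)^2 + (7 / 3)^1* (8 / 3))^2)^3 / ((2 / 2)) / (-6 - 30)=4556063356183230477611985466517 / 47084025132900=96764525618258528.72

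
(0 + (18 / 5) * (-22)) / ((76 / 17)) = -1683 / 95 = -17.72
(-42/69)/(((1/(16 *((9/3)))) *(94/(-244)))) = 81984/1081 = 75.84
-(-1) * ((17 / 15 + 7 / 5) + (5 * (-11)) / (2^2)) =-673 / 60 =-11.22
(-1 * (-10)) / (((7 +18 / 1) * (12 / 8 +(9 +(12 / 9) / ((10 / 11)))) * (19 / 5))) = 60 / 6821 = 0.01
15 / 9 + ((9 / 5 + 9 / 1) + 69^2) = 71602 / 15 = 4773.47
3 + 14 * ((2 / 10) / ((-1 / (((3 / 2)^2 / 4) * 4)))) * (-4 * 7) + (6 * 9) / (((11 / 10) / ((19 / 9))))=15567 / 55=283.04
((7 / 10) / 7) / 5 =1 / 50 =0.02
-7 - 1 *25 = -32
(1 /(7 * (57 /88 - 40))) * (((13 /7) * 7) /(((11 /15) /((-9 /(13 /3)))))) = 3240 /24241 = 0.13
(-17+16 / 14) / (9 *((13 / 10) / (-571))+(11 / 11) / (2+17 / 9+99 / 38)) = -469230670 / 3950247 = -118.79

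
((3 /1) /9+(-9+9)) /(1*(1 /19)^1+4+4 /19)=19 /243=0.08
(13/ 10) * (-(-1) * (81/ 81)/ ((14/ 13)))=169/ 140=1.21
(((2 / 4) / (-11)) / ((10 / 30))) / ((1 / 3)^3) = -81 / 22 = -3.68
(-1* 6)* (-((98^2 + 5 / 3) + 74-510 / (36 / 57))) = 53233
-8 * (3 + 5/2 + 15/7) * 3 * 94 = -120696/7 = -17242.29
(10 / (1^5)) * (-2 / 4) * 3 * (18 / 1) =-270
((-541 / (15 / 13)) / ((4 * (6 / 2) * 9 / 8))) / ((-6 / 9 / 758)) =5331014 / 135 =39488.99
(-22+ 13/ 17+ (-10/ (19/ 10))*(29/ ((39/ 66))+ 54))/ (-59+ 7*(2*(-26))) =2367167/ 1776177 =1.33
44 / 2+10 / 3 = 76 / 3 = 25.33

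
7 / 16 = 0.44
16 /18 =8 /9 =0.89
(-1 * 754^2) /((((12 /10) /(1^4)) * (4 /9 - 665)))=4263870 /5981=712.90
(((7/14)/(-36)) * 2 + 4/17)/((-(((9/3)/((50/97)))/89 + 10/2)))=-282575/6897546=-0.04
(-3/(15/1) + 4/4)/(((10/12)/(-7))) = -168/25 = -6.72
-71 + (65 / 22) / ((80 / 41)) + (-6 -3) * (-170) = 514101 / 352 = 1460.51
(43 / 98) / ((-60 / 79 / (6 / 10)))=-3397 / 9800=-0.35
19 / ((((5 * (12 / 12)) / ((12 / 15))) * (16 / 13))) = 247 / 100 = 2.47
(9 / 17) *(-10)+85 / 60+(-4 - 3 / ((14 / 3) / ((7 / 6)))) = -440 / 51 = -8.63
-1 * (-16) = 16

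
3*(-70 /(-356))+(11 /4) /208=44659 /74048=0.60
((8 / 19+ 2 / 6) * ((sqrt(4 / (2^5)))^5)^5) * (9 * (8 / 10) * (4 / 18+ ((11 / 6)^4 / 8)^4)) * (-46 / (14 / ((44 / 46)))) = -22948809092932857497 * sqrt(2) / 88009629542847784132269834240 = -0.00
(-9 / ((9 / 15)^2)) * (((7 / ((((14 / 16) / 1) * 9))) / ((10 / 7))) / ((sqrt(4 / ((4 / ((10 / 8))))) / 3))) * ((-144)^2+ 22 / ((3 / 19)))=-3507056 * sqrt(5) / 9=-871335.07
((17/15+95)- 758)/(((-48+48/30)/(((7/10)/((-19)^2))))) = 8687/314070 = 0.03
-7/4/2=-7/8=-0.88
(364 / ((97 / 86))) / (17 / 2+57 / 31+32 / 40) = 9704240 / 334941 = 28.97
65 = 65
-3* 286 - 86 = -944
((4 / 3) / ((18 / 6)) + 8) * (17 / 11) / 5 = 1292 / 495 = 2.61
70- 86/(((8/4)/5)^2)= -935/2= -467.50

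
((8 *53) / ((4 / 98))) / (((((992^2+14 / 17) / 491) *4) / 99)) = 2146038741 / 16729102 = 128.28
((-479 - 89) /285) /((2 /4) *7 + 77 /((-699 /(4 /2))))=-264688 /435575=-0.61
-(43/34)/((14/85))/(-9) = 215/252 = 0.85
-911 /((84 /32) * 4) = -1822 /21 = -86.76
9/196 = 0.05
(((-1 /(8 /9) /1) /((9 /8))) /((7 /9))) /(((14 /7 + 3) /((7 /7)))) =-9 /35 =-0.26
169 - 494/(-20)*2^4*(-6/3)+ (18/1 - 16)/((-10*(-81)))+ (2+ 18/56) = -7020323/11340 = -619.08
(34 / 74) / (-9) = -17 / 333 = -0.05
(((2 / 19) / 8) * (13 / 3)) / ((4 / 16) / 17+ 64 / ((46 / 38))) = 5083 / 4714527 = 0.00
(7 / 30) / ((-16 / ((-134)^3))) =2105341 / 60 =35089.02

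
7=7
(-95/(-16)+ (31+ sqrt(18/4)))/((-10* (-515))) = 3* sqrt(2)/10300+ 591/82400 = 0.01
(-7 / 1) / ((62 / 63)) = -441 / 62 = -7.11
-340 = -340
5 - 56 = -51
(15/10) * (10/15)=1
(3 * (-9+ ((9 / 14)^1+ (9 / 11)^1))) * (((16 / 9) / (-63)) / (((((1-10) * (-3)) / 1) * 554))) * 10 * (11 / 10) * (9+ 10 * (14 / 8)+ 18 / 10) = 24338 / 1832355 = 0.01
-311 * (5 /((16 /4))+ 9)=-12751 /4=-3187.75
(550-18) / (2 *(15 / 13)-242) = -91 / 41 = -2.22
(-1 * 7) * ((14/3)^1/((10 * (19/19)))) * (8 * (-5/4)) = 98/3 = 32.67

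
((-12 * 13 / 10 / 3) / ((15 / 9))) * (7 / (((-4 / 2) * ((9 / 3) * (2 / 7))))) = 637 / 50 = 12.74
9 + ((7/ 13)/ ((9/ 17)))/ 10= 10649/ 1170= 9.10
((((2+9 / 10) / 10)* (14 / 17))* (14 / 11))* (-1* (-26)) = 7.90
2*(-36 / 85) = -72 / 85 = -0.85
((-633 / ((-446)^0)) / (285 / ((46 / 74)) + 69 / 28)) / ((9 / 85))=-11550140 / 890541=-12.97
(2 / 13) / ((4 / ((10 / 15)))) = 1 / 39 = 0.03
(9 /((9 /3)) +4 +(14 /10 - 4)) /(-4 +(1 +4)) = 22 /5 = 4.40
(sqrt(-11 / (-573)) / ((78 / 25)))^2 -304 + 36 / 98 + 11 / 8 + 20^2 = 33393460645 / 341640936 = 97.74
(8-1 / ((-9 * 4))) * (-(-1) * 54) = 867 / 2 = 433.50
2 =2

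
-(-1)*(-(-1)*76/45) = 76/45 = 1.69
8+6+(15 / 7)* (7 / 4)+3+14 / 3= 25.42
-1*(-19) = 19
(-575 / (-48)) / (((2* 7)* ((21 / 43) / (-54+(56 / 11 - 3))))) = -14117975 / 155232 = -90.95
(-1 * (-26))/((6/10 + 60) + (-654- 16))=-130/3047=-0.04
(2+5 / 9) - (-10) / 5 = 41 / 9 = 4.56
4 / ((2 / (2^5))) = 64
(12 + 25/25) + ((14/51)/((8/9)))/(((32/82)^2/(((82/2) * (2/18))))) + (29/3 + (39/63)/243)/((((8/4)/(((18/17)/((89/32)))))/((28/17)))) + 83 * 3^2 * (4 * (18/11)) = 115335937071679/23467428864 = 4914.72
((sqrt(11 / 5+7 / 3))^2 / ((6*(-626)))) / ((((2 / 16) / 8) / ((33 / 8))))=-0.32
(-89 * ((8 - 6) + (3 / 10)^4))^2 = 3194116009681 / 100000000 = 31941.16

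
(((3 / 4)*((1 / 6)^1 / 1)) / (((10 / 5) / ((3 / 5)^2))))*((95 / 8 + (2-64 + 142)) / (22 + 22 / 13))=2457 / 28160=0.09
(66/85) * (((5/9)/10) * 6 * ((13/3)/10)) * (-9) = -1.01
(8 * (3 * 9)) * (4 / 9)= 96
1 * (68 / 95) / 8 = 17 / 190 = 0.09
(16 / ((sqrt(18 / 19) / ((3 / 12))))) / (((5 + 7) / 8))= 4* sqrt(38) / 9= 2.74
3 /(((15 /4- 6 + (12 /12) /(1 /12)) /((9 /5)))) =36 /65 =0.55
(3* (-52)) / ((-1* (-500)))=-39 / 125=-0.31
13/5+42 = 223/5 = 44.60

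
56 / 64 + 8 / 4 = 23 / 8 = 2.88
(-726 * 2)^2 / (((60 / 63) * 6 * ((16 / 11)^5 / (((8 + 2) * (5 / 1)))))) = 2833379.83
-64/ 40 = -8/ 5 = -1.60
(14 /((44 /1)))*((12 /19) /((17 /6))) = 0.07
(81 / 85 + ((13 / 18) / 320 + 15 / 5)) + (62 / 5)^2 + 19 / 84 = 541296727 / 3427200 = 157.94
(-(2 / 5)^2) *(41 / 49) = -164 / 1225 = -0.13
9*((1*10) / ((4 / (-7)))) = -315 / 2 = -157.50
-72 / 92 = -18 / 23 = -0.78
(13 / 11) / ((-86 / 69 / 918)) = -411723 / 473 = -870.45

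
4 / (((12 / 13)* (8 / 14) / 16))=364 / 3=121.33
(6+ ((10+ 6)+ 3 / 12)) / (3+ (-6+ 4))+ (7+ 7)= 145 / 4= 36.25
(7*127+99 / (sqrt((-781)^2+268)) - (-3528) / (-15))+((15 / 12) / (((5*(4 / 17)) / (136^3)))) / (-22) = -6645721 / 55+99*sqrt(610229) / 610229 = -120831.16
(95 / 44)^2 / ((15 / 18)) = 5415 / 968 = 5.59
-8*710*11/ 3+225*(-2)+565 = -62135/ 3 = -20711.67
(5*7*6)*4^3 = 13440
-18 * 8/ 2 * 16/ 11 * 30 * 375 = -12960000/ 11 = -1178181.82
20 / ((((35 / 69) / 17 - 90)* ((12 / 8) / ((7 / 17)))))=-1288 / 21107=-0.06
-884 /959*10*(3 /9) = -3.07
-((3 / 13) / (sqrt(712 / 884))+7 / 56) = -3 * sqrt(39338) / 2314 -1 / 8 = -0.38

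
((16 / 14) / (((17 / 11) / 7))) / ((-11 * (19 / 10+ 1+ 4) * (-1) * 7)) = 80 / 8211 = 0.01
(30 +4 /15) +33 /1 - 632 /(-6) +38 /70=1184 /7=169.14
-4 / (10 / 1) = -0.40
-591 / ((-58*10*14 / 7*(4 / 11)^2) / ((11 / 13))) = 786621 / 241280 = 3.26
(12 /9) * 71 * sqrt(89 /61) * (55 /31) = 15620 * sqrt(5429) /5673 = 202.87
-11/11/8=-1/8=-0.12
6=6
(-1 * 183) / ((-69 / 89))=5429 / 23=236.04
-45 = -45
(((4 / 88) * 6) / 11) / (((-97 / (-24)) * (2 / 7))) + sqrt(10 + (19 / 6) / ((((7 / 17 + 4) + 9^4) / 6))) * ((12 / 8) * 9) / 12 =252 / 11737 + 3 * sqrt(31152109029) / 148816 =3.58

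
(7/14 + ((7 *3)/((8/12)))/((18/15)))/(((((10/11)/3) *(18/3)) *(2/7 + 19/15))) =9.48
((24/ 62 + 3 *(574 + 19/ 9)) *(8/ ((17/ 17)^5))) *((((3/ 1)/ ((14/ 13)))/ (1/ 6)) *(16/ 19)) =802568832/ 4123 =194656.52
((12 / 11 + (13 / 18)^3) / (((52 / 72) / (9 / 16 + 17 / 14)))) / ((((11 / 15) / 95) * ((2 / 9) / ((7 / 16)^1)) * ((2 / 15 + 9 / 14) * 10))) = 62297362925 / 525105152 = 118.64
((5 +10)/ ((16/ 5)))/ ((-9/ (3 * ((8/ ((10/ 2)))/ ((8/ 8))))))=-5/ 2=-2.50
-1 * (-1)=1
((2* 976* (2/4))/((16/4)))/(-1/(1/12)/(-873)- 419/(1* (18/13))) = -426024/528335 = -0.81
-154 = -154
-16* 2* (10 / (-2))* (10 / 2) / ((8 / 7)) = 700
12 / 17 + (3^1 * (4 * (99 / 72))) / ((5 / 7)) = 4047 / 170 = 23.81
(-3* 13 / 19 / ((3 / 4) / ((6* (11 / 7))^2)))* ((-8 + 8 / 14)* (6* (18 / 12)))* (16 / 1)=1696121856 / 6517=260261.14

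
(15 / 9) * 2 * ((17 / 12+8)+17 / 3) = 905 / 18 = 50.28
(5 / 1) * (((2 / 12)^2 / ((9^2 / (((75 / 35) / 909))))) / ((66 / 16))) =50 / 51024897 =0.00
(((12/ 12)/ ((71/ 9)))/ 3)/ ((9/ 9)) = 3/ 71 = 0.04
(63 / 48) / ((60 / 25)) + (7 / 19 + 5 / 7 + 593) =594.63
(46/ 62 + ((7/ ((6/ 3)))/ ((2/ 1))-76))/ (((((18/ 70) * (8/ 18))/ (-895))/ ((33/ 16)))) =1187298.81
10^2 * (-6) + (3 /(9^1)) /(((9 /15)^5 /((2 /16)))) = -599.46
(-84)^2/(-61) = -7056/61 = -115.67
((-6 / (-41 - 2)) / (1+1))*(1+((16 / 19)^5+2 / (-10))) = 45441828 / 532361285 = 0.09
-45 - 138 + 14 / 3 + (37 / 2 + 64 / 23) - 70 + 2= -31057 / 138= -225.05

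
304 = 304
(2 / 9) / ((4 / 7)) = 7 / 18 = 0.39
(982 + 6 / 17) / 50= 334 / 17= 19.65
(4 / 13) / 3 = 4 / 39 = 0.10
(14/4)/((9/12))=14/3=4.67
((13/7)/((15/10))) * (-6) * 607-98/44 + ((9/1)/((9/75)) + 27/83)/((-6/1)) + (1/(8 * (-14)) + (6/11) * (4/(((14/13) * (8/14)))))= -462236777/102256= -4520.39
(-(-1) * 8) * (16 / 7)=128 / 7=18.29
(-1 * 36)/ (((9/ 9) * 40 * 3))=-0.30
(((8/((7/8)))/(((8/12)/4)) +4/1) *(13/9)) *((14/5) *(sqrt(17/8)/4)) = 1339 *sqrt(34)/90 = 86.75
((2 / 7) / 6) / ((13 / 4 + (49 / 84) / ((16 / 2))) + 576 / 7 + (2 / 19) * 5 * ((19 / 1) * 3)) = 32 / 77689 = 0.00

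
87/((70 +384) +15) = 87/469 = 0.19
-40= -40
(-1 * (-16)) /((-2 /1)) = -8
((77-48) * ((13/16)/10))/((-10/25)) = -377/64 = -5.89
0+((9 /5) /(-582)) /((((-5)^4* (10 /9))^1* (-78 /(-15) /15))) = -81 /6305000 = -0.00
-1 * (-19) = 19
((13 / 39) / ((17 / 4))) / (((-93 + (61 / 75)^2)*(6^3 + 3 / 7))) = -875 / 222954167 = -0.00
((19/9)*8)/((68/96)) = 1216/51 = 23.84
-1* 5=-5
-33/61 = -0.54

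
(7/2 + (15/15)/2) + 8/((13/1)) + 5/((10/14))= 151/13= 11.62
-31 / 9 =-3.44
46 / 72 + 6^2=1319 / 36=36.64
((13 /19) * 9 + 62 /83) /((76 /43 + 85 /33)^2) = 21925665729 /59898511313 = 0.37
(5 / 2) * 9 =45 / 2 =22.50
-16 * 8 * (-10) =1280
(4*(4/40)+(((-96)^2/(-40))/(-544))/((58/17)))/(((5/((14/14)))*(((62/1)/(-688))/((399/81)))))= -3477152/606825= -5.73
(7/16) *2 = 7/8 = 0.88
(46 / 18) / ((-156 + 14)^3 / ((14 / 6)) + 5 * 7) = -161 / 77306571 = -0.00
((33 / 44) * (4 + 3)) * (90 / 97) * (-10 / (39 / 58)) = -91350 / 1261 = -72.44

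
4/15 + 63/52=1153/780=1.48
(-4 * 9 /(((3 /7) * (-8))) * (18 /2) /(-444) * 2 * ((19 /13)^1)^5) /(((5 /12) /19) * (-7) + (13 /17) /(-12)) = 151158415653 /11567262122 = 13.07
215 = 215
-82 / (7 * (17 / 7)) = -82 / 17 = -4.82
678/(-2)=-339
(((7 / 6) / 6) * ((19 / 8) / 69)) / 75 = 133 / 1490400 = 0.00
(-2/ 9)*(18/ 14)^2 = -18/ 49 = -0.37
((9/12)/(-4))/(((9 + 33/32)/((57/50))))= -57/2675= -0.02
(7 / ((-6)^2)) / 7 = 1 / 36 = 0.03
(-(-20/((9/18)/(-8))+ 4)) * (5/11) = -1620/11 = -147.27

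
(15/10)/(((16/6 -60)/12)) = -27/86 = -0.31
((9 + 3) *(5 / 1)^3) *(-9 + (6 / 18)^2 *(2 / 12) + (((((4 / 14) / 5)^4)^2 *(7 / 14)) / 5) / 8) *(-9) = 10921595644529522 / 90075015625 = 121250.00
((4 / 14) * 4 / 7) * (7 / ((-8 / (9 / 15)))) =-3 / 35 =-0.09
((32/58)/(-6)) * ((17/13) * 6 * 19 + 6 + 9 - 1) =-16960/1131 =-15.00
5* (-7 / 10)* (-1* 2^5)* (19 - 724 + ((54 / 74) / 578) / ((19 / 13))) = -78959.90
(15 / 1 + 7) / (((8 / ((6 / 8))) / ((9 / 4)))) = 297 / 64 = 4.64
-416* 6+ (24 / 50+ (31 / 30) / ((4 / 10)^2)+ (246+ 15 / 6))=-1344337 / 600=-2240.56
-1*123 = -123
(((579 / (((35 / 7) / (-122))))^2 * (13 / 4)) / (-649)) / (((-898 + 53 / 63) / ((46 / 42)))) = 1220.15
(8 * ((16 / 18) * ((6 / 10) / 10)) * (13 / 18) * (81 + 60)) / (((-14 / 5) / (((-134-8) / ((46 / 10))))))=479.02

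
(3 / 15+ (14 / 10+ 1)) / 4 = 13 / 20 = 0.65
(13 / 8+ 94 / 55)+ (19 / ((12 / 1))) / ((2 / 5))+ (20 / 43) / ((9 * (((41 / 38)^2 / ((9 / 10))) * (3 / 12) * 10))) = 348660511 / 47706780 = 7.31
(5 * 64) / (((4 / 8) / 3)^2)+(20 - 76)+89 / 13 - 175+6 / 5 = 734308 / 65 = 11297.05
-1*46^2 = -2116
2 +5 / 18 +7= 167 / 18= 9.28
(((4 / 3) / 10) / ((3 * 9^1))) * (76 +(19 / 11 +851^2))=15934132 / 4455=3576.69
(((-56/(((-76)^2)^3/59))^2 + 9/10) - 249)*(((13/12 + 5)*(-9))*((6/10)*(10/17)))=472873821068521183702168899/98635228444425550561280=4794.17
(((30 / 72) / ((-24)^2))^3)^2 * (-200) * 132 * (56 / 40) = -6015625 / 1135928886651103739904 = -0.00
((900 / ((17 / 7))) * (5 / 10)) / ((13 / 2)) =28.51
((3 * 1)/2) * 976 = 1464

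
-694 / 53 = -13.09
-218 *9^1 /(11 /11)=-1962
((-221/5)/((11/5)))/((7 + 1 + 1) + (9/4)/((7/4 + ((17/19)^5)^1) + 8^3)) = -1125787894933/504557358228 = -2.23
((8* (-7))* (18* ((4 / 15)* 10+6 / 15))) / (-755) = 15456 / 3775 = 4.09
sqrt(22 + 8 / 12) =2*sqrt(51) / 3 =4.76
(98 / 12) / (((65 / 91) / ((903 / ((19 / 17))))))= 1755131 / 190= 9237.53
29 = 29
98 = 98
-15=-15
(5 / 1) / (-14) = -5 / 14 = -0.36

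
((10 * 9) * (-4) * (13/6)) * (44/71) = -34320/71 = -483.38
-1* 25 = -25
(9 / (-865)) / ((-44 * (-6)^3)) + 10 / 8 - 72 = -64625881 / 913440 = -70.75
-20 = -20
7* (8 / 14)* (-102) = -408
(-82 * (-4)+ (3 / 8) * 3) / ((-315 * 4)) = -2633 / 10080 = -0.26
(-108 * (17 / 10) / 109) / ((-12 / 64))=4896 / 545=8.98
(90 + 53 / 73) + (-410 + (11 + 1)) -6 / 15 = -112301 / 365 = -307.67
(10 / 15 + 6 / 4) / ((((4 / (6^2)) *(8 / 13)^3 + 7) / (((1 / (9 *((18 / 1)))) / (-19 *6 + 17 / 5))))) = -0.00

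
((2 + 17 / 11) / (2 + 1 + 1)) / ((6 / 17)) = 221 / 88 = 2.51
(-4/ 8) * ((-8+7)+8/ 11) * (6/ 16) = 9/ 176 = 0.05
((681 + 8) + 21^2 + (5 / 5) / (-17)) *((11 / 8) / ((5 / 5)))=211299 / 136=1553.67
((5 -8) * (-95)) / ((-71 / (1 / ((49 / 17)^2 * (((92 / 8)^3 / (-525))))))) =49419000 / 296302951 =0.17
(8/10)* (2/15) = 8/75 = 0.11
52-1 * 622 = -570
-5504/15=-366.93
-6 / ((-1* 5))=6 / 5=1.20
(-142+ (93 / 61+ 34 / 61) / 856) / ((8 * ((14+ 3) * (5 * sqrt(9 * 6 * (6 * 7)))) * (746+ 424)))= -0.00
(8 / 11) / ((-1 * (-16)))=1 / 22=0.05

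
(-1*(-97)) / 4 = 97 / 4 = 24.25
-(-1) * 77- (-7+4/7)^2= 1748/49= 35.67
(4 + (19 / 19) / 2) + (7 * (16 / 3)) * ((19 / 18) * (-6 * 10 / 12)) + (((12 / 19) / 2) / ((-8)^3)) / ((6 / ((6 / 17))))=-429853649 / 2232576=-192.54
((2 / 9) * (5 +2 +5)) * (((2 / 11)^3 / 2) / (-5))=-32 / 19965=-0.00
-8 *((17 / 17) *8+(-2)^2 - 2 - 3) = -56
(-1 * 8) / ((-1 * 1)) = 8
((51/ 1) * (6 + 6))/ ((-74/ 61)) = -18666/ 37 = -504.49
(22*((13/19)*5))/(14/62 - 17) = -341/76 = -4.49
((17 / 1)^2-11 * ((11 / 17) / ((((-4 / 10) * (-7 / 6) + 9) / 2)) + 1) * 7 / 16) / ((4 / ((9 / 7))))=12319929 / 135184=91.13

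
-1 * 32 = -32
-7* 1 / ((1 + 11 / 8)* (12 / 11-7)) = 616 / 1235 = 0.50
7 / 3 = 2.33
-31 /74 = -0.42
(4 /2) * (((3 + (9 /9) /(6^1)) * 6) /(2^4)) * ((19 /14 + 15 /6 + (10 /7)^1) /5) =703 /280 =2.51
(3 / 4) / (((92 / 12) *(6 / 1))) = 3 / 184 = 0.02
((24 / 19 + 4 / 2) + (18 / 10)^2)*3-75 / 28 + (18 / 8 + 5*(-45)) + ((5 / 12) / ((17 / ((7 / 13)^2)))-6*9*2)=-35984579131 / 114632700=-313.91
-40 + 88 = 48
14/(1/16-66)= -224/1055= -0.21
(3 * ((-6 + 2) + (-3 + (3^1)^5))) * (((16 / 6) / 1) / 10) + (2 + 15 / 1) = 1029 / 5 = 205.80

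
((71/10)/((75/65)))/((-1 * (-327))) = 923/49050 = 0.02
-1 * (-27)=27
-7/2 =-3.50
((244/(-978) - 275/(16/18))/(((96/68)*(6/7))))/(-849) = 144138869/478265472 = 0.30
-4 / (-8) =1 / 2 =0.50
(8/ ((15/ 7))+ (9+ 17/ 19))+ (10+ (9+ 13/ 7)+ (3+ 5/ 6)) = 152891/ 3990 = 38.32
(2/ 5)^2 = 4/ 25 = 0.16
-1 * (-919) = 919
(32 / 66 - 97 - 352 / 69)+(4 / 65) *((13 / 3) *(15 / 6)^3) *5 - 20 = -152989 / 1518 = -100.78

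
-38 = -38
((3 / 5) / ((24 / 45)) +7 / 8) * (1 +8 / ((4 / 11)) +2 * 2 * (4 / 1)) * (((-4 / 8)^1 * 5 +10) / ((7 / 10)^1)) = 5850 / 7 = 835.71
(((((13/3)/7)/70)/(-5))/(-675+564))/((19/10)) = 13/1550115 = 0.00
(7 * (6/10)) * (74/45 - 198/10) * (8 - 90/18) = -5719/25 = -228.76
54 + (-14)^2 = 250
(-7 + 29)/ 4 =11/ 2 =5.50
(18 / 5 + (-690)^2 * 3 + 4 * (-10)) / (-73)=-7141318 / 365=-19565.25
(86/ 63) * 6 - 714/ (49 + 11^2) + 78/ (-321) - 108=-104.25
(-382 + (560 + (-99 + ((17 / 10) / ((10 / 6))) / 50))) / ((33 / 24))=395102 / 6875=57.47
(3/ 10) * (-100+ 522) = 633/ 5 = 126.60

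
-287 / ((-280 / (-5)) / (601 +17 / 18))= -3084.97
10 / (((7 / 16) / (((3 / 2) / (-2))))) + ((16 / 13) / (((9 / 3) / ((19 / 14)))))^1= -4528 / 273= -16.59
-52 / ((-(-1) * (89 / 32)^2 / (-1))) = 53248 / 7921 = 6.72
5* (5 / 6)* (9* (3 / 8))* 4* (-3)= -168.75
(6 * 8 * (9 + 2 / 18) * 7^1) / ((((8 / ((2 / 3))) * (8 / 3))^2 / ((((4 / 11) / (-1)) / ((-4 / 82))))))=11767 / 528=22.29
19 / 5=3.80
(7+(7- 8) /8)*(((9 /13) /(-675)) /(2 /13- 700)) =11 /1091760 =0.00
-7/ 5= -1.40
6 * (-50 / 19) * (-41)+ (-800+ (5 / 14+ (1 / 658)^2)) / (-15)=28819990937 / 41131580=700.68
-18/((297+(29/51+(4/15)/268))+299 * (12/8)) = -205020/8497733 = -0.02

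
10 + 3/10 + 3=133/10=13.30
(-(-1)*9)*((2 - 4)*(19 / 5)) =-342 / 5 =-68.40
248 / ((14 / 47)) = 5828 / 7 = 832.57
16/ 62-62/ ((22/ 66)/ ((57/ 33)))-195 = -516.01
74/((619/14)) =1036/619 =1.67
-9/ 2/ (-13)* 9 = 81/ 26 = 3.12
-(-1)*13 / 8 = 13 / 8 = 1.62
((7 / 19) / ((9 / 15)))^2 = 1225 / 3249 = 0.38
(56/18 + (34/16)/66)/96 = 4979/152064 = 0.03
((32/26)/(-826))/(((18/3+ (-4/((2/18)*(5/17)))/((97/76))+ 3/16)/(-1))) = -62080/3737774313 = -0.00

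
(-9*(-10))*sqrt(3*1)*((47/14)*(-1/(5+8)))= -2115*sqrt(3)/91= -40.26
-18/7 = -2.57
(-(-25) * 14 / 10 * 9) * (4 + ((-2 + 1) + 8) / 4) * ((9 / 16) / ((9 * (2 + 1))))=2415 / 64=37.73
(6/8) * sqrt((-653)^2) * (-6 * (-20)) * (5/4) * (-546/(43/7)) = -280773675/43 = -6529620.35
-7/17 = -0.41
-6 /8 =-3 /4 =-0.75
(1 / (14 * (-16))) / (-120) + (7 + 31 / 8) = 292321 / 26880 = 10.88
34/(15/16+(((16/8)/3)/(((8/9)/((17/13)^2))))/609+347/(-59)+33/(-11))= -1101117472/257199989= -4.28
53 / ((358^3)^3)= 53 / 96593352556072838768128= 0.00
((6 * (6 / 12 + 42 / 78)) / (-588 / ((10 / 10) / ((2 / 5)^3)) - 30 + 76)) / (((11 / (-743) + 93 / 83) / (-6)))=-1873195875 / 463596614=-4.04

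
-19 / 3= -6.33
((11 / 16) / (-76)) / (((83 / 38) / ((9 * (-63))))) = 6237 / 2656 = 2.35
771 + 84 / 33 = 8509 / 11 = 773.55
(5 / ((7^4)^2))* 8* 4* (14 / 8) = 40 / 823543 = 0.00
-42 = -42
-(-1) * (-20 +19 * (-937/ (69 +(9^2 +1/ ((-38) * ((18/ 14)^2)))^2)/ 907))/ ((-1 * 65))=1139156522405432/ 3701710529685935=0.31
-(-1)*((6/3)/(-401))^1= -2/401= -0.00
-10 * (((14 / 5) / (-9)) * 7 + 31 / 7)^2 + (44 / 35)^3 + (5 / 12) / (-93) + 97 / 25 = -44.80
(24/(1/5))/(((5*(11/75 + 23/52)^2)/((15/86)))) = 2737800000/226876987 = 12.07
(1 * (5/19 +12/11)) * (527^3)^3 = 887323477219010105337804821/209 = 4245566876645981365252655.00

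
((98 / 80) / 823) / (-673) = -49 / 22155160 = -0.00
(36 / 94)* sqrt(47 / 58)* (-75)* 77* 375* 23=-448284375* sqrt(2726) / 1363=-17171991.77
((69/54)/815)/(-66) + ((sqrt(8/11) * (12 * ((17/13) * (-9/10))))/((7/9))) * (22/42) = -5508 * sqrt(22)/3185 -23/968220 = -8.11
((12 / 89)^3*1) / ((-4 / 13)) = -5616 / 704969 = -0.01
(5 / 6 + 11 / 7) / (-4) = -101 / 168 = -0.60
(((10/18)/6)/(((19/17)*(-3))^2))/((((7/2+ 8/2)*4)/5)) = 1445/1052676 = 0.00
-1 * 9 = -9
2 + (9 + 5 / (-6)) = 10.17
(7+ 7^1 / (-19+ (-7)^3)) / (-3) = -2527 / 1086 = -2.33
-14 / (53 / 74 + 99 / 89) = -92204 / 12043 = -7.66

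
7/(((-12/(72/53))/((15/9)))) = -70/53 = -1.32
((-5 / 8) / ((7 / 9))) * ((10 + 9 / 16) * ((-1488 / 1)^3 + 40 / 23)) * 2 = 72035381545335 / 1288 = 55928091261.91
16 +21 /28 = 67 /4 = 16.75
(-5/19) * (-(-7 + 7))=0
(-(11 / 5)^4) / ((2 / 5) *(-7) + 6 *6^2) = -14641 / 133250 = -0.11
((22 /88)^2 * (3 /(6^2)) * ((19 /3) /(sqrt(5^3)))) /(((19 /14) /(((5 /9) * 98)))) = 343 * sqrt(5) /6480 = 0.12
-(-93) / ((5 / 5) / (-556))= -51708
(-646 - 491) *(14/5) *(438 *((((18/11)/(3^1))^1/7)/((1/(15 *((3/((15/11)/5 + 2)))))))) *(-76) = 4087633248/25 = 163505329.92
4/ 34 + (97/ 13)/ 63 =3287/ 13923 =0.24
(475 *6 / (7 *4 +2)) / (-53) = -95 / 53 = -1.79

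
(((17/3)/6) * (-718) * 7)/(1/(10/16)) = -213605/72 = -2966.74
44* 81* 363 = 1293732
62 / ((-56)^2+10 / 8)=248 / 12549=0.02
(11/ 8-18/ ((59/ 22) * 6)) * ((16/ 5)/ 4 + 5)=3509/ 2360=1.49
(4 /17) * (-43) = -172 /17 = -10.12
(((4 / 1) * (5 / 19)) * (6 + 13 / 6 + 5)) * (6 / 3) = 1580 / 57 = 27.72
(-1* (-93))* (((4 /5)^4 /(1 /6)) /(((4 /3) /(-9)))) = -964224 /625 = -1542.76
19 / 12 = 1.58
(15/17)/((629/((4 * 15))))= 900/10693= 0.08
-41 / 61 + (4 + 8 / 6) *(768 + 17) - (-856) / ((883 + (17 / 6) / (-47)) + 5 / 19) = 3625880377421 / 865992783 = 4186.96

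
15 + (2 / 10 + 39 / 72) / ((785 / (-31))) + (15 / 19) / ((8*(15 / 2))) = 14.98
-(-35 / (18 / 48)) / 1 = 280 / 3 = 93.33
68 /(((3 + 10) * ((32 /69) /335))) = 392955 /104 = 3778.41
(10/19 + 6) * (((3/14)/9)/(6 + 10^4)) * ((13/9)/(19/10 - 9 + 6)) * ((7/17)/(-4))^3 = 98735/4438510949664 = 0.00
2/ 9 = 0.22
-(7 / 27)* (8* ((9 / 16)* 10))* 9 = -105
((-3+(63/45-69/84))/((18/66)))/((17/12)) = -3729/595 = -6.27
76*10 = 760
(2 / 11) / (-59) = -2 / 649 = -0.00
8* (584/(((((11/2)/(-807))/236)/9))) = -16016251392/11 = -1456022853.82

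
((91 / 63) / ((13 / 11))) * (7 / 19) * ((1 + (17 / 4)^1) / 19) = 539 / 4332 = 0.12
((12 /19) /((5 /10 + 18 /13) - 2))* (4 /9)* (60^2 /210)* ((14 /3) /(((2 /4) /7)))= -465920 /171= -2724.68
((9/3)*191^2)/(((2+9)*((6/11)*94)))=36481/188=194.05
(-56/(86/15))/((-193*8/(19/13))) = 1995/215774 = 0.01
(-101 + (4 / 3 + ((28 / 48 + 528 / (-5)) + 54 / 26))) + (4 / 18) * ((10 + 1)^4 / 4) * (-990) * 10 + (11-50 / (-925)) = -232402121201 / 28860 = -8052741.55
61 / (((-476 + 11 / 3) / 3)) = -549 / 1417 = -0.39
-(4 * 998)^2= -15936064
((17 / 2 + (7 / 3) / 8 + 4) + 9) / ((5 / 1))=523 / 120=4.36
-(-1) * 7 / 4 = 7 / 4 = 1.75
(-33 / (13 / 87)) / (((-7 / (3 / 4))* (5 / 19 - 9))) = -163647 / 60424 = -2.71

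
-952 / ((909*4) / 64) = -15232 / 909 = -16.76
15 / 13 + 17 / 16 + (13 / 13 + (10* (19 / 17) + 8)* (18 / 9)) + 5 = 164669 / 3536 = 46.57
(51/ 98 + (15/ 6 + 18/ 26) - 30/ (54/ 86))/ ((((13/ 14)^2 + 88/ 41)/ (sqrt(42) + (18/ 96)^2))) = -41430500 * sqrt(42)/ 2828709 - 10357625/ 20115264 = -95.43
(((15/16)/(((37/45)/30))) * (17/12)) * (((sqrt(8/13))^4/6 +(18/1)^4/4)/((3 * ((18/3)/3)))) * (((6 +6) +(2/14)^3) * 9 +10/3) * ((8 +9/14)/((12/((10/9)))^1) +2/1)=6620670881408125/100166976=66096343.78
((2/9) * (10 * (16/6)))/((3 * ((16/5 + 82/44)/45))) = 88000/5013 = 17.55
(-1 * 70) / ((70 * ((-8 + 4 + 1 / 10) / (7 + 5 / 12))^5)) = 17450185778125 / 701583371424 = 24.87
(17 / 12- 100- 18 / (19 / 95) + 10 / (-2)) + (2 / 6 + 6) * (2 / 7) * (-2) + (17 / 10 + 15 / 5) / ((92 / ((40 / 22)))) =-4188971 / 21252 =-197.11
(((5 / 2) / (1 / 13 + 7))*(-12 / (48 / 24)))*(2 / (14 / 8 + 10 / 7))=-2730 / 2047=-1.33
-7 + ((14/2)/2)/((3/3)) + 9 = 11/2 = 5.50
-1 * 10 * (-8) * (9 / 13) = 720 / 13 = 55.38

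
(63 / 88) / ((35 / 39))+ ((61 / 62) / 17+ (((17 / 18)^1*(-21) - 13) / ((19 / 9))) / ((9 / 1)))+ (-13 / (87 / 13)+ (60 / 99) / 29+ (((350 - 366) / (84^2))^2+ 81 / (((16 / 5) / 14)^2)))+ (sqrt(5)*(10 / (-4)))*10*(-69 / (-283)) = 307637876047179871 / 198784288866240 - 1725*sqrt(5) / 283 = 1533.97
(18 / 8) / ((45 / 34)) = 17 / 10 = 1.70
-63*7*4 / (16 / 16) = -1764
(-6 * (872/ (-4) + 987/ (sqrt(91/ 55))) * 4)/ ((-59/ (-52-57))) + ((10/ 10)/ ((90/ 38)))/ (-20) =513258079/ 53100-368856 * sqrt(5005)/ 767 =-24356.41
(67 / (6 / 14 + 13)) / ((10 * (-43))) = -469 / 40420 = -0.01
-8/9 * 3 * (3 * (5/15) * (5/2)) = -20/3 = -6.67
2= 2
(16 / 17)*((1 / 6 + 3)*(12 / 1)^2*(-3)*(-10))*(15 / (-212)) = -820800 / 901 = -910.99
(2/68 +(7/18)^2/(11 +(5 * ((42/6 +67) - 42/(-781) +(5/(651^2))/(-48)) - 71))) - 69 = -34677957149483249/502796961943170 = -68.97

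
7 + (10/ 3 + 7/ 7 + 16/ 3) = 16.67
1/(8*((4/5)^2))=25/128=0.20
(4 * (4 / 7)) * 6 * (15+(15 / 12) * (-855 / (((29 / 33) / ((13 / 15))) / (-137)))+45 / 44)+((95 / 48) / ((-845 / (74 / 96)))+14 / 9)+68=1722103558929913 / 869476608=1980620.92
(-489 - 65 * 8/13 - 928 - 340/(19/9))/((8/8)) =-30743/19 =-1618.05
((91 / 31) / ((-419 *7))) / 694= -13 / 9014366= -0.00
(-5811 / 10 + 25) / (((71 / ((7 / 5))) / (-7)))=272489 / 3550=76.76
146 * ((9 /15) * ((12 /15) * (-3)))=-5256 /25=-210.24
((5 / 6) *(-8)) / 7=-20 / 21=-0.95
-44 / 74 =-22 / 37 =-0.59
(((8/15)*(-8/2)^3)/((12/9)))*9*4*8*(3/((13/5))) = -110592/13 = -8507.08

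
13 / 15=0.87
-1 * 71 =-71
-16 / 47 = -0.34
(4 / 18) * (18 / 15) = 4 / 15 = 0.27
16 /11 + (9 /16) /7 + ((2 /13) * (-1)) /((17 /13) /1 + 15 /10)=133115 /89936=1.48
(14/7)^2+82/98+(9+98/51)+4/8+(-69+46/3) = -186967/4998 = -37.41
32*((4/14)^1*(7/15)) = 64/15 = 4.27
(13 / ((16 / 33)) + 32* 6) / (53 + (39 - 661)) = -3501 / 9104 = -0.38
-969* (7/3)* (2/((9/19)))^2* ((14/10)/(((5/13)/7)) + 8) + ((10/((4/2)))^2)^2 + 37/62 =-6272198023/4650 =-1348859.79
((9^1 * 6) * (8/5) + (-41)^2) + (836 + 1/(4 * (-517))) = 26919151/10340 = 2603.40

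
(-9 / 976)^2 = 81 / 952576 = 0.00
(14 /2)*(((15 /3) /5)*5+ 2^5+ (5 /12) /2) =6251 /24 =260.46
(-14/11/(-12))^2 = 49/4356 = 0.01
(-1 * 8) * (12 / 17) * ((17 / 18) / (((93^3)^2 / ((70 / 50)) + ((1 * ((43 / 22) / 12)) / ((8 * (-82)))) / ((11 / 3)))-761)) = -0.00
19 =19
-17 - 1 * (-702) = 685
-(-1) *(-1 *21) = -21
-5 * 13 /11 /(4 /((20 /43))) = -325 /473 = -0.69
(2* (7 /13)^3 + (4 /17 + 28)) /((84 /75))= 13327775 /522886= 25.49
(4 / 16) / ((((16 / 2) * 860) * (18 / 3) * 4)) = 1 / 660480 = 0.00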